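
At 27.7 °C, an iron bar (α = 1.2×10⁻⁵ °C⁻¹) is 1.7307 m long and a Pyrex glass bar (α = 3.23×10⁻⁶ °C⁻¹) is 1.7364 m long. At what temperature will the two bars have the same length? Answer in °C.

L₁(1 + α₁ΔT) = L₂(1 + α₂ΔT) ⇒ ΔT = (L₂ − L₁)/(α₁L₁ − α₂L₂)
L₂ − L₁ = 1.7364 − 1.7307 = 5.70×10⁻³ m
α₁L₁ − α₂L₂ = 1.2×10⁻⁵×1.7307 − 3.23×10⁻⁶×1.7364 = 1.5159828×10⁻⁵ m/K
ΔT = 5.70×10⁻³ / 1.5159828×10⁻⁵ = 375.994 K
T = 27.7 + 375.994 = 403.694 °C

T = 403.7 °C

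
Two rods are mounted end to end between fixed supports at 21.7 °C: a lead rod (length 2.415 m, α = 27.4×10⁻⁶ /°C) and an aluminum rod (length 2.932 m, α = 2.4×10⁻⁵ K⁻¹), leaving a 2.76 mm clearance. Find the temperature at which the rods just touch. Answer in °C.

α₁L₁ = 6.6171×10⁻⁵ m/K, α₂L₂ = 7.0368×10⁻⁵ m/K → total 1.36539×10⁻⁴ m/K
ΔT = g/(α₁L₁+α₂L₂) = 2.76×10⁻³ / 1.36539×10⁻⁴ = 20.214 K
T = 21.7 + 20.214 = 41.914 °C

T = 41.9 °C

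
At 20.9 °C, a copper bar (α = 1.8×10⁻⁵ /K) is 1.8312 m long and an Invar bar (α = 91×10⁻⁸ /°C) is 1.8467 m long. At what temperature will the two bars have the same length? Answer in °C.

L₁(1 + α₁ΔT) = L₂(1 + α₂ΔT) ⇒ ΔT = (L₂ − L₁)/(α₁L₁ − α₂L₂)
L₂ − L₁ = 1.8467 − 1.8312 = 1.55×10⁻² m
α₁L₁ − α₂L₂ = 1.8×10⁻⁵×1.8312 − 91×10⁻⁸×1.8467 = 3.1281103×10⁻⁵ m/K
ΔT = 1.55×10⁻² / 3.1281103×10⁻⁵ = 495.507 K
T = 20.9 + 495.507 = 516.407 °C

T = 516.4 °C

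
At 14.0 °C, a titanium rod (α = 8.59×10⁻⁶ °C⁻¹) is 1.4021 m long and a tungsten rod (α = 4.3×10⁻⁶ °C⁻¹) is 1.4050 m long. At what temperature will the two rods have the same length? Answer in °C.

L₁(1 + α₁ΔT) = L₂(1 + α₂ΔT) ⇒ ΔT = (L₂ − L₁)/(α₁L₁ − α₂L₂)
L₂ − L₁ = 1.4050 − 1.4021 = 2.90×10⁻³ m
α₁L₁ − α₂L₂ = 8.59×10⁻⁶×1.4021 − 4.3×10⁻⁶×1.4050 = 6.002539×10⁻⁶ m/K
ΔT = 2.90×10⁻³ / 6.002539×10⁻⁶ = 483.129 K
T = 14.0 + 483.129 = 497.129 °C

T = 497.1 °C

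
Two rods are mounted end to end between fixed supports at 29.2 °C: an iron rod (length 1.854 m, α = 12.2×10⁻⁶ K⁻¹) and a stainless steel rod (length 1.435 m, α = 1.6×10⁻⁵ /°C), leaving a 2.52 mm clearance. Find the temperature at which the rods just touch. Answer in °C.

Gap closes when ΔL₁ + ΔL₂ = 2.52 mm = 2.52×10⁻³ m
(α₁L₁ + α₂L₂)ΔT = g
α₁L₁ + α₂L₂ = 12.2×10⁻⁶×1.854 + 1.6×10⁻⁵×1.435 = 4.55788×10⁻⁵ m/K
ΔT = 2.52×10⁻³ / 4.55788×10⁻⁵ = 55.289 K
T = 29.2 + 55.289 = 84.489 °C

T = 84.5 °C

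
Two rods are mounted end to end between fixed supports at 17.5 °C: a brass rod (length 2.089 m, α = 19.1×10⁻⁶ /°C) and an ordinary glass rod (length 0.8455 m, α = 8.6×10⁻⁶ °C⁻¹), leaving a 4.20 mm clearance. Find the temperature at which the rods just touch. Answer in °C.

α₁L₁ = 3.98999×10⁻⁵ m/K, α₂L₂ = 7.2713×10⁻⁶ m/K → total 4.71712×10⁻⁵ m/K
ΔT = g/(α₁L₁+α₂L₂) = 4.20×10⁻³ / 4.71712×10⁻⁵ = 89.04 K
T = 17.5 + 89.04 = 106.54 °C

T = 107 °C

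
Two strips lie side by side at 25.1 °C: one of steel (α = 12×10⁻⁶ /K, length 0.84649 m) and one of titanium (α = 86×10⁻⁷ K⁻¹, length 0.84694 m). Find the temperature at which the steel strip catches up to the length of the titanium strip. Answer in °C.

Equal length when α₁L₁ΔT − α₂L₂ΔT = L₂ − L₁ = 4.50×10⁻⁴ m
α₁L₁ = 1.015788×10⁻⁵, α₂L₂ = 7.283684×10⁻⁶ → Δ(αL) = 2.874196×10⁻⁶ m/K
ΔT = 4.50×10⁻⁴ / 2.874196×10⁻⁶ = 156.566 K, so T = 25.1 + 156.566 = 181.666 °C

T = 181.7 °C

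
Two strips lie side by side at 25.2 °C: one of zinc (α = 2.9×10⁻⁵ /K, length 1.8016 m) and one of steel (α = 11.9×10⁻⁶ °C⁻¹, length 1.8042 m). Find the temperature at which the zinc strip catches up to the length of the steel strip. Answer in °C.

T = 109.7 °C

L₁(1 + α₁ΔT) = L₂(1 + α₂ΔT) ⇒ ΔT = (L₂ − L₁)/(α₁L₁ − α₂L₂)
L₂ − L₁ = 1.8042 − 1.8016 = 2.60×10⁻³ m
α₁L₁ − α₂L₂ = 2.9×10⁻⁵×1.8016 − 11.9×10⁻⁶×1.8042 = 3.077642×10⁻⁵ m/K
ΔT = 2.60×10⁻³ / 3.077642×10⁻⁵ = 84.480 K
T = 25.2 + 84.480 = 109.680 °C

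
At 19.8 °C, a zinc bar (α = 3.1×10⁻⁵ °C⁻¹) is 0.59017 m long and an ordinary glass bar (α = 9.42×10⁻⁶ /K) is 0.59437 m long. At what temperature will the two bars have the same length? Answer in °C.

T = 350.6 °C

L₁(1 + α₁ΔT) = L₂(1 + α₂ΔT) ⇒ ΔT = (L₂ − L₁)/(α₁L₁ − α₂L₂)
L₂ − L₁ = 0.59437 − 0.59017 = 4.20×10⁻³ m
α₁L₁ − α₂L₂ = 3.1×10⁻⁵×0.59017 − 9.42×10⁻⁶×0.59437 = 1.26963046×10⁻⁵ m/K
ΔT = 4.20×10⁻³ / 1.26963046×10⁻⁵ = 330.805 K
T = 19.8 + 330.805 = 350.605 °C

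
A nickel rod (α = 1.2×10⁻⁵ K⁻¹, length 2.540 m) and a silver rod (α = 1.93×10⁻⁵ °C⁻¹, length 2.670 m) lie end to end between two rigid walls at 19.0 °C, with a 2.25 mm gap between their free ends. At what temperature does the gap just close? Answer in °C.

T = 46.4 °C

Gap closes when ΔL₁ + ΔL₂ = 2.25 mm = 2.25×10⁻³ m
(α₁L₁ + α₂L₂)ΔT = g
α₁L₁ + α₂L₂ = 1.2×10⁻⁵×2.540 + 1.93×10⁻⁵×2.670 = 8.2011×10⁻⁵ m/K
ΔT = 2.25×10⁻³ / 8.2011×10⁻⁵ = 27.435 K
T = 19.0 + 27.435 = 46.435 °C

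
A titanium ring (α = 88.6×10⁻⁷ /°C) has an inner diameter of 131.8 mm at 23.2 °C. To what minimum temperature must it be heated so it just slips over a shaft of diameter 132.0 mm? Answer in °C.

T = 194 °C

Required Δd = 132.0 − 131.8 = 0.2 mm
Δd = αd₀ΔT ⇒ ΔT = Δd/(αd₀) = 0.2 / (88.6×10⁻⁷ × 131.8) = 171.27 K
T_min = 23.2 + 171.27 = 194.47 °C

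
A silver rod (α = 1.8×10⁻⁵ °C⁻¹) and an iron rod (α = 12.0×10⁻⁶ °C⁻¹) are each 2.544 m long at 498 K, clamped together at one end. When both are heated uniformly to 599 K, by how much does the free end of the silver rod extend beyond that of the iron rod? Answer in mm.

1.54 mm

ΔT = 101 K
silver: ΔL = 1.8×10⁻⁵ × 2.544 m × 101 = 4.6250×10⁻³ m = 4.6250 mm
iron: ΔL = 12.0×10⁻⁶ × 2.544 m × 101 = 3.0833×10⁻³ m = 3.0833 mm
difference = 4.6250 − 3.0833 = 1.5417 mm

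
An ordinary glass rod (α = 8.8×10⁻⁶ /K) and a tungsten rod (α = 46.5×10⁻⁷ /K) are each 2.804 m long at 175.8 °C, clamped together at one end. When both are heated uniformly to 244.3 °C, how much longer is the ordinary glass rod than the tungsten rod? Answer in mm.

0.797 mm

ΔT = 68.5 K
ordinary glass: ΔL = 8.8×10⁻⁶ × 2.804 m × 68.5 = 1.6903×10⁻³ m = 1.6903 mm
tungsten: ΔL = 46.5×10⁻⁷ × 2.804 m × 68.5 = 8.9314×10⁻⁴ m = 0.89314 mm
difference = 1.6903 − 0.89314 = 0.79716 mm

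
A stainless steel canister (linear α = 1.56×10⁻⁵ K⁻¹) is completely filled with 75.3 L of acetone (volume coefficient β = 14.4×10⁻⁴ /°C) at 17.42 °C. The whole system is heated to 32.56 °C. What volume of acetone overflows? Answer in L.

The canister also expands: β_container ≈ 3α = 4.68×10⁻⁵ /K
Net overflow = V₀(β_liq − 3α_cont)ΔT
β − 3α = 1.44×10⁻³ − 4.68×10⁻⁵ = 1.3932×10⁻³ /K; ΔT = 15.14 K
ΔV = 75.3 × 1.3932×10⁻³ × 15.14 = 1.59 L

1.59 L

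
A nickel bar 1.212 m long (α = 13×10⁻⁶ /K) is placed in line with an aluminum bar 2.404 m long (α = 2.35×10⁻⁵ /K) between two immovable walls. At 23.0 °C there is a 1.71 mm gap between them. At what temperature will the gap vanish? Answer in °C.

Gap closes when ΔL₁ + ΔL₂ = 1.71 mm = 1.71×10⁻³ m
(α₁L₁ + α₂L₂)ΔT = g
α₁L₁ + α₂L₂ = 13×10⁻⁶×1.212 + 2.35×10⁻⁵×2.404 = 7.225×10⁻⁵ m/K
ΔT = 1.71×10⁻³ / 7.225×10⁻⁵ = 23.668 K
T = 23.0 + 23.668 = 46.668 °C

T = 46.7 °C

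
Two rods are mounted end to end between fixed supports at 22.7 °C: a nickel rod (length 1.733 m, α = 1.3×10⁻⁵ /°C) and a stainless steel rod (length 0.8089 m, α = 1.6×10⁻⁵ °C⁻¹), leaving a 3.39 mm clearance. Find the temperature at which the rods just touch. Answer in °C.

α₁L₁ = 2.2529×10⁻⁵ m/K, α₂L₂ = 1.29424×10⁻⁵ m/K → total 3.54714×10⁻⁵ m/K
ΔT = g/(α₁L₁+α₂L₂) = 3.39×10⁻³ / 3.54714×10⁻⁵ = 95.57 K
T = 22.7 + 95.57 = 118.27 °C

T = 118 °C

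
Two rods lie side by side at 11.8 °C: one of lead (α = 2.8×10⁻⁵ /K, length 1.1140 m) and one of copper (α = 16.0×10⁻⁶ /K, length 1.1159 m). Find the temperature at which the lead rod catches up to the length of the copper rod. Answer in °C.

T = 154.3 °C

Equal length when α₁L₁ΔT − α₂L₂ΔT = L₂ − L₁ = 1.90×10⁻³ m
α₁L₁ = 3.1192×10⁻⁵, α₂L₂ = 1.78544×10⁻⁵ → Δ(αL) = 1.33376×10⁻⁵ m/K
ΔT = 1.90×10⁻³ / 1.33376×10⁻⁵ = 142.454 K, so T = 11.8 + 142.454 = 154.254 °C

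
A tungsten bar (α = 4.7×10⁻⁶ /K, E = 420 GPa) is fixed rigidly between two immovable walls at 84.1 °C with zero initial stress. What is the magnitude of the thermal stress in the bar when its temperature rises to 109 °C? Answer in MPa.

σ = 49.2 MPa

Fully constrained: the free strain ε = αΔT is blocked, so σ = Eε = EαΔT.
|ΔT| = 24.9 K
σ = 420×10⁹ × 4.7×10⁻⁶ × 24.9 = 4.92×10⁷ Pa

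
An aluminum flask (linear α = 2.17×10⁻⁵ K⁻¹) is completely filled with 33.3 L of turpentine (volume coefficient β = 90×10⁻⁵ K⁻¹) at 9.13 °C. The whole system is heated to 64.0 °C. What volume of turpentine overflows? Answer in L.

The flask also expands: β_container ≈ 3α = 6.51×10⁻⁵ /K
Net overflow = V₀(β_liq − 3α_cont)ΔT
β − 3α = 9.00×10⁻⁴ − 6.51×10⁻⁵ = 8.349×10⁻⁴ /K; ΔT = 54.87 K
ΔV = 33.3 × 8.349×10⁻⁴ × 54.87 = 1.53 L

1.53 L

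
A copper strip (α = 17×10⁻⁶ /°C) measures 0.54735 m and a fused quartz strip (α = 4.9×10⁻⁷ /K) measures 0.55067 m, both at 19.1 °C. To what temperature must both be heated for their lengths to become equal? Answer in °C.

T = 386.6 °C

Equal length when α₁L₁ΔT − α₂L₂ΔT = L₂ − L₁ = 3.32×10⁻³ m
α₁L₁ = 9.30495×10⁻⁶, α₂L₂ = 2.698283×10⁻⁷ → Δ(αL) = 9.0351217×10⁻⁶ m/K
ΔT = 3.32×10⁻³ / 9.0351217×10⁻⁶ = 367.455 K, so T = 19.1 + 367.455 = 386.555 °C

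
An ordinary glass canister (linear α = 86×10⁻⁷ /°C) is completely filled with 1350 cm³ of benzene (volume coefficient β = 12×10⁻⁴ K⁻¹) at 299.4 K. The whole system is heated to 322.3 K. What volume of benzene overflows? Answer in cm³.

36.3 cm³

The canister also expands: β_container ≈ 3α = 2.58×10⁻⁵ /K
Net overflow = V₀(β_liq − 3α_cont)ΔT
β − 3α = 1.20×10⁻³ − 2.58×10⁻⁵ = 1.1742×10⁻³ /K; ΔT = 22.9 K
ΔV = 1350 × 1.1742×10⁻³ × 22.9 = 36.3 cm³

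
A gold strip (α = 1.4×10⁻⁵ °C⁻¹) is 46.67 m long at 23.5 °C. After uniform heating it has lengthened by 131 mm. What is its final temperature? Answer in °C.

ΔL = αL₀ΔT ⇒ ΔT = ΔL / (αL₀)
ΔT = 131×10⁻³ m / (1.4×10⁻⁵ × 46.67 m) = 200.50 K
T = 23.5 + 200.50 = 224.00 °C

T = 224 °C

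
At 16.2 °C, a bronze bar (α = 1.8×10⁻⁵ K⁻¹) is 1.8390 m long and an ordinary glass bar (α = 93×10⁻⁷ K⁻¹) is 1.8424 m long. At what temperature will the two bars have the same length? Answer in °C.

T = 229.1 °C

Equal length when α₁L₁ΔT − α₂L₂ΔT = L₂ − L₁ = 3.40×10⁻³ m
α₁L₁ = 3.3102×10⁻⁵, α₂L₂ = 1.713432×10⁻⁵ → Δ(αL) = 1.596768×10⁻⁵ m/K
ΔT = 3.40×10⁻³ / 1.596768×10⁻⁵ = 212.930 K, so T = 16.2 + 212.930 = 229.130 °C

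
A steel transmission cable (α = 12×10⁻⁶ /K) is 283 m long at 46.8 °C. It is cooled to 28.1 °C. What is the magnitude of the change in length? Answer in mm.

|ΔT| = |28.1 − 46.8| = 18.7 K
ΔL = αL₀ΔT = (12×10⁻⁶)(283)(18.7) = 6.35×10⁻² m

ΔL = 63.5 mm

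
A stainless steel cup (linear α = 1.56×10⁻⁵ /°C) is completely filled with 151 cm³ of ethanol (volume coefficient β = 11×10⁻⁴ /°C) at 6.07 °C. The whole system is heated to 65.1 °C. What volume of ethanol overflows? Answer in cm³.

9.39 cm³

The cup also expands: β_container ≈ 3α = 4.68×10⁻⁵ /K
Net overflow = V₀(β_liq − 3α_cont)ΔT
β − 3α = 1.10×10⁻³ − 4.68×10⁻⁵ = 1.0532×10⁻³ /K; ΔT = 59.03 K
ΔV = 151 × 1.0532×10⁻³ × 59.03 = 9.39 cm³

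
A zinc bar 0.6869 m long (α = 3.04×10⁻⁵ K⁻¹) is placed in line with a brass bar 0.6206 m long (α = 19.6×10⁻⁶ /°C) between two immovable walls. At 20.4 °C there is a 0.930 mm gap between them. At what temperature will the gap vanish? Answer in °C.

T = 48.5 °C

α₁L₁ = 2.088176×10⁻⁵ m/K, α₂L₂ = 1.216376×10⁻⁵ m/K → total 3.304552×10⁻⁵ m/K
ΔT = g/(α₁L₁+α₂L₂) = 9.30×10⁻⁴ / 3.304552×10⁻⁵ = 28.143 K
T = 20.4 + 28.143 = 48.543 °C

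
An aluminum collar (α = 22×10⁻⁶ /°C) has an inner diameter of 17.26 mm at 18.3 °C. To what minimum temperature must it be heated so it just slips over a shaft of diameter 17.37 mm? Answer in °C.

Required Δd = 17.37 − 17.26 = 0.11 mm
Δd = αd₀ΔT ⇒ ΔT = Δd/(αd₀) = 0.11 / (22×10⁻⁶ × 17.26) = 289.69 K
T_min = 18.3 + 289.69 = 307.99 °C

T = 308 °C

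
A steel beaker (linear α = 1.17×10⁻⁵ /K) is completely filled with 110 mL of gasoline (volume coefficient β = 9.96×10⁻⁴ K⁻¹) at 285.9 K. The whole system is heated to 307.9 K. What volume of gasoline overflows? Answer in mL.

2.33 mL

The beaker also expands: β_container ≈ 3α = 3.51×10⁻⁵ /K
Net overflow = V₀(β_liq − 3α_cont)ΔT
β − 3α = 9.96×10⁻⁴ − 3.51×10⁻⁵ = 9.609×10⁻⁴ /K; ΔT = 22.0 K
ΔV = 110 × 9.609×10⁻⁴ × 22.0 = 2.33 mL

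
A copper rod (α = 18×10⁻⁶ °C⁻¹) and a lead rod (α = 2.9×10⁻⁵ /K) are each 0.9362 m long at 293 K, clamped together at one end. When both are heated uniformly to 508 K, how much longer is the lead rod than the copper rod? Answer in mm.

ΔT = 215 K
copper: ΔL = 18×10⁻⁶ × 0.9362 m × 215 = 3.6231×10⁻³ m = 3.6231 mm
lead: ΔL = 2.9×10⁻⁵ × 0.9362 m × 215 = 5.8372×10⁻³ m = 5.8372 mm
difference = 5.8372 − 3.6231 = 2.2141 mm

2.21 mm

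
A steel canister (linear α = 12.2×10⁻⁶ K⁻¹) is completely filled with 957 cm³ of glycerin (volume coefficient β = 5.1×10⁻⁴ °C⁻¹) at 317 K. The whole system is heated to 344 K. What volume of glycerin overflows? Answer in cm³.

The canister also expands: β_container ≈ 3α = 3.66×10⁻⁵ /K
Net overflow = V₀(β_liq − 3α_cont)ΔT
β − 3α = 5.10×10⁻⁴ − 3.66×10⁻⁵ = 4.734×10⁻⁴ /K; ΔT = 27 K
ΔV = 957 × 4.734×10⁻⁴ × 27 = 12.2 cm³

12.2 cm³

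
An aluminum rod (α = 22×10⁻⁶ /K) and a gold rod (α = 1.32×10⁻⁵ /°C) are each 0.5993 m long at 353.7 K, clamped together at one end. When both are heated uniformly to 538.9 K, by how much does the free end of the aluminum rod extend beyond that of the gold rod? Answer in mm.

0.977 mm

ΔT = 185.2 K
aluminum: ΔL = 22×10⁻⁶ × 0.5993 m × 185.2 = 2.4418×10⁻³ m = 2.4418 mm
gold: ΔL = 1.32×10⁻⁵ × 0.5993 m × 185.2 = 1.4651×10⁻³ m = 1.4651 mm
difference = 2.4418 − 1.4651 = 0.9767 mm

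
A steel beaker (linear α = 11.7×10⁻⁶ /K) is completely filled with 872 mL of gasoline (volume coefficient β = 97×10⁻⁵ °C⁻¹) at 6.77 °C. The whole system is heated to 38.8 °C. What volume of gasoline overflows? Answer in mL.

26.1 mL

The beaker also expands: β_container ≈ 3α = 3.51×10⁻⁵ /K
Net overflow = V₀(β_liq − 3α_cont)ΔT
β − 3α = 9.70×10⁻⁴ − 3.51×10⁻⁵ = 9.349×10⁻⁴ /K; ΔT = 32.03 K
ΔV = 872 × 9.349×10⁻⁴ × 32.03 = 26.1 mL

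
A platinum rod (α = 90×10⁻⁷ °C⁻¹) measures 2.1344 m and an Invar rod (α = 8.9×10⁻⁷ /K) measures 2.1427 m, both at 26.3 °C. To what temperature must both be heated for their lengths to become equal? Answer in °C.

Equal length when α₁L₁ΔT − α₂L₂ΔT = L₂ − L₁ = 8.30×10⁻³ m
α₁L₁ = 1.92096×10⁻⁵, α₂L₂ = 1.907003×10⁻⁶ → Δ(αL) = 1.7302597×10⁻⁵ m/K
ΔT = 8.30×10⁻³ / 1.7302597×10⁻⁵ = 479.697 K, so T = 26.3 + 479.697 = 505.997 °C

T = 506.0 °C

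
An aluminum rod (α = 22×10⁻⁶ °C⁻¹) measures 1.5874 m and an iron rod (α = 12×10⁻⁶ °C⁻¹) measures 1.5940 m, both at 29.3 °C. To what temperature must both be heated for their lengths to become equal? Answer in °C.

T = 447.2 °C

L₁(1 + α₁ΔT) = L₂(1 + α₂ΔT) ⇒ ΔT = (L₂ − L₁)/(α₁L₁ − α₂L₂)
L₂ − L₁ = 1.5940 − 1.5874 = 6.60×10⁻³ m
α₁L₁ − α₂L₂ = 22×10⁻⁶×1.5874 − 12×10⁻⁶×1.5940 = 1.57948×10⁻⁵ m/K
ΔT = 6.60×10⁻³ / 1.57948×10⁻⁵ = 417.859 K
T = 29.3 + 417.859 = 447.159 °C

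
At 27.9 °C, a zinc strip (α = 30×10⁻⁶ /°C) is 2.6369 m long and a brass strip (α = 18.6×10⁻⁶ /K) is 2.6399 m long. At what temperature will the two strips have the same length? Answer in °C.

L₁(1 + α₁ΔT) = L₂(1 + α₂ΔT) ⇒ ΔT = (L₂ − L₁)/(α₁L₁ − α₂L₂)
L₂ − L₁ = 2.6399 − 2.6369 = 3.00×10⁻³ m
α₁L₁ − α₂L₂ = 30×10⁻⁶×2.6369 − 18.6×10⁻⁶×2.6399 = 3.000486×10⁻⁵ m/K
ΔT = 3.00×10⁻³ / 3.000486×10⁻⁵ = 99.984 K
T = 27.9 + 99.984 = 127.884 °C

T = 127.9 °C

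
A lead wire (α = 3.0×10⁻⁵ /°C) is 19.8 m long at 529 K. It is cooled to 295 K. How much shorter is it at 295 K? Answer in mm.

|ΔT| = |295 − 529| = 234 K
ΔL = αL₀ΔT = (3.0×10⁻⁵)(19.8)(234) = 1.39×10⁻¹ m

ΔL = 139 mm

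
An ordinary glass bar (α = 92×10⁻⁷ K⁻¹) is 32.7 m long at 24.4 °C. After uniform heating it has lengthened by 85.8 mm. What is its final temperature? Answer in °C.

ΔL = αL₀ΔT ⇒ ΔT = ΔL / (αL₀)
ΔT = 85.8×10⁻³ m / (92×10⁻⁷ × 32.7 m) = 285.20 K
T = 24.4 + 285.20 = 309.60 °C

T = 310 °C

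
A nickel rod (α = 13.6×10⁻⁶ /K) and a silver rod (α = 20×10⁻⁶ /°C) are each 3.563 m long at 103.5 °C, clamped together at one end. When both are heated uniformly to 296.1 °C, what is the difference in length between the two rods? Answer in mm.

ΔT = 192.6 K
nickel: ΔL = 13.6×10⁻⁶ × 3.563 m × 192.6 = 9.3328×10⁻³ m = 9.3328 mm
silver: ΔL = 20×10⁻⁶ × 3.563 m × 192.6 = 1.3725×10⁻² m = 13.725 mm
difference = 13.725 − 9.3328 = 4.3922 mm

4.39 mm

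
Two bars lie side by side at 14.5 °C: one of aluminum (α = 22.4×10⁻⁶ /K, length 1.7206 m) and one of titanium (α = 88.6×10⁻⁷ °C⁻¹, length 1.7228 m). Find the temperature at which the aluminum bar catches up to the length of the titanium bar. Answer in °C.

Equal length when α₁L₁ΔT − α₂L₂ΔT = L₂ − L₁ = 2.20×10⁻³ m
α₁L₁ = 3.854144×10⁻⁵, α₂L₂ = 1.5264008×10⁻⁵ → Δ(αL) = 2.3277432×10⁻⁵ m/K
ΔT = 2.20×10⁻³ / 2.3277432×10⁻⁵ = 94.512 K, so T = 14.5 + 94.512 = 109.012 °C

T = 109.0 °C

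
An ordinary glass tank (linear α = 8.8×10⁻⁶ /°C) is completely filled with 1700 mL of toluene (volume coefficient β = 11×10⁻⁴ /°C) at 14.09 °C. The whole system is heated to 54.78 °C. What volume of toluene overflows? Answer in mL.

The tank also expands: β_container ≈ 3α = 2.64×10⁻⁵ /K
Net overflow = V₀(β_liq − 3α_cont)ΔT
β − 3α = 1.10×10⁻³ − 2.64×10⁻⁵ = 1.0736×10⁻³ /K; ΔT = 40.69 K
ΔV = 1700 × 1.0736×10⁻³ × 40.69 = 74.3 mL

74.3 mL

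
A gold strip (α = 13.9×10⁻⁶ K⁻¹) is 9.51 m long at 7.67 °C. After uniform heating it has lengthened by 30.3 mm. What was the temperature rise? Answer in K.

ΔT = 229 K

ΔL = αL₀ΔT ⇒ ΔT = ΔL / (αL₀)
ΔT = 30.3×10⁻³ m / (13.9×10⁻⁶ × 9.51 m) = 229.22 K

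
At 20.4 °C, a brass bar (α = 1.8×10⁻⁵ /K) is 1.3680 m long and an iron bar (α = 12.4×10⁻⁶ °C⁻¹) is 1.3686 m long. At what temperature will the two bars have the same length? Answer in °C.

Equal length when α₁L₁ΔT − α₂L₂ΔT = L₂ − L₁ = 6.00×10⁻⁴ m
α₁L₁ = 2.4624×10⁻⁵, α₂L₂ = 1.697064×10⁻⁵ → Δ(αL) = 7.65336×10⁻⁶ m/K
ΔT = 6.00×10⁻⁴ / 7.65336×10⁻⁶ = 78.3969 K, so T = 20.4 + 78.3969 = 98.7969 °C

T = 98.80 °C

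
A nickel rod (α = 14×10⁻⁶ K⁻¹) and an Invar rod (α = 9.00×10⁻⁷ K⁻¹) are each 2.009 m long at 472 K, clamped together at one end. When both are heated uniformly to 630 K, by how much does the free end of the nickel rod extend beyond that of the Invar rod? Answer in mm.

4.16 mm

ΔT = 158 K
nickel: ΔL = 14×10⁻⁶ × 2.009 m × 158 = 4.4439×10⁻³ m = 4.4439 mm
Invar: ΔL = 9.00×10⁻⁷ × 2.009 m × 158 = 2.8568×10⁻⁴ m = 0.28568 mm
difference = 4.4439 − 0.28568 = 4.15822 mm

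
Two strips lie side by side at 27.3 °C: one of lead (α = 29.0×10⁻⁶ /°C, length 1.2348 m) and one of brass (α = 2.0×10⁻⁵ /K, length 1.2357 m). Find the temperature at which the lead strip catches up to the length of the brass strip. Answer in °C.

Equal length when α₁L₁ΔT − α₂L₂ΔT = L₂ − L₁ = 9.00×10⁻⁴ m
α₁L₁ = 3.58092×10⁻⁵, α₂L₂ = 2.4714×10⁻⁵ → Δ(αL) = 1.10952×10⁻⁵ m/K
ΔT = 9.00×10⁻⁴ / 1.10952×10⁻⁵ = 81.116 K, so T = 27.3 + 81.116 = 108.416 °C

T = 108.4 °C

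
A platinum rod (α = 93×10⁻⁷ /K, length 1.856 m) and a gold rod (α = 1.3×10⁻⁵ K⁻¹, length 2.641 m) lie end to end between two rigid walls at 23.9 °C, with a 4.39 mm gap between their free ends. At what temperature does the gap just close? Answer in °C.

Gap closes when ΔL₁ + ΔL₂ = 4.39 mm = 4.39×10⁻³ m
(α₁L₁ + α₂L₂)ΔT = g
α₁L₁ + α₂L₂ = 93×10⁻⁷×1.856 + 1.3×10⁻⁵×2.641 = 5.15938×10⁻⁵ m/K
ΔT = 4.39×10⁻³ / 5.15938×10⁻⁵ = 85.09 K
T = 23.9 + 85.09 = 108.99 °C

T = 109 °C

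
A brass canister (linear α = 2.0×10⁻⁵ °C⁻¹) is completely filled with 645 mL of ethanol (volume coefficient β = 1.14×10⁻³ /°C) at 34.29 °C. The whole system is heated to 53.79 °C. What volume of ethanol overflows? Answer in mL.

The canister also expands: β_container ≈ 3α = 6.0×10⁻⁵ /K
Net overflow = V₀(β_liq − 3α_cont)ΔT
β − 3α = 1.14×10⁻³ − 6.0×10⁻⁵ = 1.08×10⁻³ /K; ΔT = 19.50 K
ΔV = 645 × 1.08×10⁻³ × 19.50 = 13.6 mL

13.6 mL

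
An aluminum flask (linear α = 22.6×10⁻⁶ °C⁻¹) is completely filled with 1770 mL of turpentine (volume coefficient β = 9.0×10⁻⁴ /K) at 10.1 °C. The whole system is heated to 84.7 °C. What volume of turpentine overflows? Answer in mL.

110 mL

The flask also expands: β_container ≈ 3α = 6.78×10⁻⁵ /K
Net overflow = V₀(β_liq − 3α_cont)ΔT
β − 3α = 9.00×10⁻⁴ − 6.78×10⁻⁵ = 8.322×10⁻⁴ /K; ΔT = 74.6 K
ΔV = 1770 × 8.322×10⁻⁴ × 74.6 = 110 mL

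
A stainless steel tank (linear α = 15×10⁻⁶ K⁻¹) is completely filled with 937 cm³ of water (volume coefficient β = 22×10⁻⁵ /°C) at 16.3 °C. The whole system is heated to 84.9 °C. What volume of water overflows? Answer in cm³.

The tank also expands: β_container ≈ 3α = 4.5×10⁻⁵ /K
Net overflow = V₀(β_liq − 3α_cont)ΔT
β − 3α = 2.20×10⁻⁴ − 4.5×10⁻⁵ = 1.75×10⁻⁴ /K; ΔT = 68.6 K
ΔV = 937 × 1.75×10⁻⁴ × 68.6 = 11.2 cm³

11.2 cm³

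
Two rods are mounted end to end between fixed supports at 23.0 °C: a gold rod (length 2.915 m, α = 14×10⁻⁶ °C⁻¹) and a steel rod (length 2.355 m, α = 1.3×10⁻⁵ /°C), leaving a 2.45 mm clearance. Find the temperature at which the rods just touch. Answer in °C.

T = 57.3 °C

α₁L₁ = 4.081×10⁻⁵ m/K, α₂L₂ = 3.0615×10⁻⁵ m/K → total 7.1425×10⁻⁵ m/K
ΔT = g/(α₁L₁+α₂L₂) = 2.45×10⁻³ / 7.1425×10⁻⁵ = 34.302 K
T = 23.0 + 34.302 = 57.302 °C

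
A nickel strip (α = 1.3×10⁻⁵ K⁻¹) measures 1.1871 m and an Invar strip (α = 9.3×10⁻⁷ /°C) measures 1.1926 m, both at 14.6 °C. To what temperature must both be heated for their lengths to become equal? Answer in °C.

L₁(1 + α₁ΔT) = L₂(1 + α₂ΔT) ⇒ ΔT = (L₂ − L₁)/(α₁L₁ − α₂L₂)
L₂ − L₁ = 1.1926 − 1.1871 = 5.50×10⁻³ m
α₁L₁ − α₂L₂ = 1.3×10⁻⁵×1.1871 − 9.3×10⁻⁷×1.1926 = 1.4323182×10⁻⁵ m/K
ΔT = 5.50×10⁻³ / 1.4323182×10⁻⁵ = 383.993 K
T = 14.6 + 383.993 = 398.593 °C

T = 398.6 °C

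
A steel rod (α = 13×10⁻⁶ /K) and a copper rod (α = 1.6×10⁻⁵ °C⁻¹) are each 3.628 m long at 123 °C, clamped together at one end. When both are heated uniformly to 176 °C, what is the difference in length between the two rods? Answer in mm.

ΔT = 53 K
steel: ΔL = 13×10⁻⁶ × 3.628 m × 53 = 2.4997×10⁻³ m = 2.4997 mm
copper: ΔL = 1.6×10⁻⁵ × 3.628 m × 53 = 3.0765×10⁻³ m = 3.0765 mm
difference = 3.0765 − 2.4997 = 0.5768 mm

0.577 mm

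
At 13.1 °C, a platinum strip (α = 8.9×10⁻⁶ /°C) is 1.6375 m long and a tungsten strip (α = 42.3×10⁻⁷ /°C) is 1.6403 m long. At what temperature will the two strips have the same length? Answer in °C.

T = 379.8 °C

L₁(1 + α₁ΔT) = L₂(1 + α₂ΔT) ⇒ ΔT = (L₂ − L₁)/(α₁L₁ − α₂L₂)
L₂ − L₁ = 1.6403 − 1.6375 = 2.80×10⁻³ m
α₁L₁ − α₂L₂ = 8.9×10⁻⁶×1.6375 − 42.3×10⁻⁷×1.6403 = 7.635281×10⁻⁶ m/K
ΔT = 2.80×10⁻³ / 7.635281×10⁻⁶ = 366.719 K
T = 13.1 + 366.719 = 379.819 °C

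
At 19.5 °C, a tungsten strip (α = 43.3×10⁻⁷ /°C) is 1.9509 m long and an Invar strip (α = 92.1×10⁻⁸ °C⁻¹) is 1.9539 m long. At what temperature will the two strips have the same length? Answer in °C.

T = 470.8 °C

L₁(1 + α₁ΔT) = L₂(1 + α₂ΔT) ⇒ ΔT = (L₂ − L₁)/(α₁L₁ − α₂L₂)
L₂ − L₁ = 1.9539 − 1.9509 = 3.00×10⁻³ m
α₁L₁ − α₂L₂ = 43.3×10⁻⁷×1.9509 − 92.1×10⁻⁸×1.9539 = 6.6478551×10⁻⁶ m/K
ΔT = 3.00×10⁻³ / 6.6478551×10⁻⁶ = 451.273 K
T = 19.5 + 451.273 = 470.773 °C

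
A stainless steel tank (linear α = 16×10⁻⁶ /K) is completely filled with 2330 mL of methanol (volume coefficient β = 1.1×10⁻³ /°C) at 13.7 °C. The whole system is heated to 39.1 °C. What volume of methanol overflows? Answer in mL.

The tank also expands: β_container ≈ 3α = 4.8×10⁻⁵ /K
Net overflow = V₀(β_liq − 3α_cont)ΔT
β − 3α = 1.10×10⁻³ − 4.8×10⁻⁵ = 1.052×10⁻³ /K; ΔT = 25.4 K
ΔV = 2330 × 1.052×10⁻³ × 25.4 = 62.3 mL

62.3 mL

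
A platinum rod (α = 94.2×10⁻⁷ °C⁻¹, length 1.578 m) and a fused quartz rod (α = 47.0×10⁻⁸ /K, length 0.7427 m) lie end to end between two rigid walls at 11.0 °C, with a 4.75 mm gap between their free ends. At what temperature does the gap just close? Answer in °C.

T = 323 °C

Gap closes when ΔL₁ + ΔL₂ = 4.75 mm = 4.75×10⁻³ m
(α₁L₁ + α₂L₂)ΔT = g
α₁L₁ + α₂L₂ = 94.2×10⁻⁷×1.578 + 47.0×10⁻⁸×0.7427 = 1.5213829×10⁻⁵ m/K
ΔT = 4.75×10⁻³ / 1.5213829×10⁻⁵ = 312.22 K
T = 11.0 + 312.22 = 323.22 °C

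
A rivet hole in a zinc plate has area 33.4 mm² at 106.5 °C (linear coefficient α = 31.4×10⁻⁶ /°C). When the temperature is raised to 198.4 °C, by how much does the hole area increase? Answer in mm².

ΔA = 0.193 mm²

Area coefficient ≈ 2α; |ΔT| = 91.9 K
ΔA = 2αA₀ΔT = 2(31.4×10⁻⁶)(33.4)(91.9) = 0.193 mm²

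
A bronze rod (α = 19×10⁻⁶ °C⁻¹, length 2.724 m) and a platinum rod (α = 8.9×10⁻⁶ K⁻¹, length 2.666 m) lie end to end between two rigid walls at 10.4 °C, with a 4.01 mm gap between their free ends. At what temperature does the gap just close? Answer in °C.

α₁L₁ = 5.1756×10⁻⁵ m/K, α₂L₂ = 2.37274×10⁻⁵ m/K → total 7.54834×10⁻⁵ m/K
ΔT = g/(α₁L₁+α₂L₂) = 4.01×10⁻³ / 7.54834×10⁻⁵ = 53.124 K
T = 10.4 + 53.124 = 63.524 °C

T = 63.5 °C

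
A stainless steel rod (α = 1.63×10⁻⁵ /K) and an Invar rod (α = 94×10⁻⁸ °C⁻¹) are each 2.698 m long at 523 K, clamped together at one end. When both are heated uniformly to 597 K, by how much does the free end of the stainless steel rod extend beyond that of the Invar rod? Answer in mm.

ΔT = 74 K
stainless steel: ΔL = 1.63×10⁻⁵ × 2.698 m × 74 = 3.2543×10⁻³ m = 3.2543 mm
Invar: ΔL = 94×10⁻⁸ × 2.698 m × 74 = 1.8767×10⁻⁴ m = 0.18767 mm
difference = 3.2543 − 0.18767 = 3.06663 mm

3.07 mm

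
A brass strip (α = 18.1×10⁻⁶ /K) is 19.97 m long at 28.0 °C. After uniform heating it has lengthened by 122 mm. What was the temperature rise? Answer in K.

ΔL = αL₀ΔT ⇒ ΔT = ΔL / (αL₀)
ΔT = 122×10⁻³ m / (18.1×10⁻⁶ × 19.97 m) = 337.52 K

ΔT = 338 K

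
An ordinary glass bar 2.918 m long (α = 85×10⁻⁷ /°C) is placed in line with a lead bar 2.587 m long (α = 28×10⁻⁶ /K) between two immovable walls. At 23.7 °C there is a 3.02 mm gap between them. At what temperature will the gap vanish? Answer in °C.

T = 54.8 °C

Gap closes when ΔL₁ + ΔL₂ = 3.02 mm = 3.02×10⁻³ m
(α₁L₁ + α₂L₂)ΔT = g
α₁L₁ + α₂L₂ = 85×10⁻⁷×2.918 + 28×10⁻⁶×2.587 = 9.7239×10⁻⁵ m/K
ΔT = 3.02×10⁻³ / 9.7239×10⁻⁵ = 31.057 K
T = 23.7 + 31.057 = 54.757 °C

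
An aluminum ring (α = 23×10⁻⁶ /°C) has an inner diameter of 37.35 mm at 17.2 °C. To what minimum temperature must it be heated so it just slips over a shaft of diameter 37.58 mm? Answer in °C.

Required Δd = 37.58 − 37.35 = 0.23 mm
Δd = αd₀ΔT ⇒ ΔT = Δd/(αd₀) = 0.23 / (23×10⁻⁶ × 37.35) = 267.74 K
T_min = 17.2 + 267.74 = 284.94 °C

T = 285 °C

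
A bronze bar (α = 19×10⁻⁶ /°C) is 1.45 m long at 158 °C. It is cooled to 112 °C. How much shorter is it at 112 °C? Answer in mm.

ΔL = 1.27 mm

|ΔT| = |112 − 158| = 46 K
ΔL = αL₀ΔT = (19×10⁻⁶)(1.45)(46) = 1.27×10⁻³ m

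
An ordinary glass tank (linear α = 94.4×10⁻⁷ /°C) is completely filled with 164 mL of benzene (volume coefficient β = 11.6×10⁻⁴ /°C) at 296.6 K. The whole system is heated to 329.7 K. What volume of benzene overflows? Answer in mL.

The tank also expands: β_container ≈ 3α = 2.832×10⁻⁵ /K
Net overflow = V₀(β_liq − 3α_cont)ΔT
β − 3α = 1.16×10⁻³ − 2.832×10⁻⁵ = 1.13168×10⁻³ /K; ΔT = 33.1 K
ΔV = 164 × 1.13168×10⁻³ × 33.1 = 6.14 mL

6.14 mL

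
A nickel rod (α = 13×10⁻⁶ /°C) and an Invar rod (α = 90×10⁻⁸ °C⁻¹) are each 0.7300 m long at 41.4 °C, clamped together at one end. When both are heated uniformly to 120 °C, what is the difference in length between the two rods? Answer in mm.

0.694 mm

ΔT = 78.6 K
nickel: ΔL = 13×10⁻⁶ × 0.7300 m × 78.6 = 7.4591×10⁻⁴ m = 0.74591 mm
Invar: ΔL = 90×10⁻⁸ × 0.7300 m × 78.6 = 5.1640×10⁻⁵ m = 0.051640 mm
difference = 0.74591 − 0.051640 = 0.69427 mm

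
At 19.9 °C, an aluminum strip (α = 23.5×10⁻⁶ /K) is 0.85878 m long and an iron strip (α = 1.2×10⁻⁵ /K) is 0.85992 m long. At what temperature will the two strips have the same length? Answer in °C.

L₁(1 + α₁ΔT) = L₂(1 + α₂ΔT) ⇒ ΔT = (L₂ − L₁)/(α₁L₁ − α₂L₂)
L₂ − L₁ = 0.85992 − 0.85878 = 1.14×10⁻³ m
α₁L₁ − α₂L₂ = 23.5×10⁻⁶×0.85878 − 1.2×10⁻⁵×0.85992 = 9.86229×10⁻⁶ m/K
ΔT = 1.14×10⁻³ / 9.86229×10⁻⁶ = 115.592 K
T = 19.9 + 115.592 = 135.492 °C

T = 135.5 °C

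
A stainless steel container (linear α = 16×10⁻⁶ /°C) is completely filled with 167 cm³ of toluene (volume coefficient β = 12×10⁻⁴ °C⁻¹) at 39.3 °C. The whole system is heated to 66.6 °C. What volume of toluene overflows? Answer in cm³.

5.25 cm³

The container also expands: β_container ≈ 3α = 4.8×10⁻⁵ /K
Net overflow = V₀(β_liq − 3α_cont)ΔT
β − 3α = 1.20×10⁻³ − 4.8×10⁻⁵ = 1.152×10⁻³ /K; ΔT = 27.3 K
ΔV = 167 × 1.152×10⁻³ × 27.3 = 5.25 cm³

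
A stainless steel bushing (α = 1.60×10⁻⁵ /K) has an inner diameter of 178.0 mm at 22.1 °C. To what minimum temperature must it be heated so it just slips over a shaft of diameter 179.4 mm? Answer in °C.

T = 514 °C

Required Δd = 179.4 − 178.0 = 1.4 mm
Δd = αd₀ΔT ⇒ ΔT = Δd/(αd₀) = 1.4 / (1.60×10⁻⁵ × 178.0) = 491.57 K
T_min = 22.1 + 491.57 = 513.67 °C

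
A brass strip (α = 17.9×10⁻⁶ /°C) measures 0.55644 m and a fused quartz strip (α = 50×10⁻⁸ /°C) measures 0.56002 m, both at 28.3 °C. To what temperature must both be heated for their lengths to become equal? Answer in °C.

Equal length when α₁L₁ΔT − α₂L₂ΔT = L₂ − L₁ = 3.58×10⁻³ m
α₁L₁ = 9.960276×10⁻⁶, α₂L₂ = 2.8001×10⁻⁷ → Δ(αL) = 9.680266×10⁻⁶ m/K
ΔT = 3.58×10⁻³ / 9.680266×10⁻⁶ = 369.825 K, so T = 28.3 + 369.825 = 398.125 °C

T = 398.1 °C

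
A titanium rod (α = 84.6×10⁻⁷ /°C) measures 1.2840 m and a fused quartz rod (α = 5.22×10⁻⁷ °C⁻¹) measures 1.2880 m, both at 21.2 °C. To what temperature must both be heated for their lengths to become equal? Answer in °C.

Equal length when α₁L₁ΔT − α₂L₂ΔT = L₂ − L₁ = 4.00×10⁻³ m
α₁L₁ = 1.086264×10⁻⁵, α₂L₂ = 6.72336×10⁻⁷ → Δ(αL) = 1.0190304×10⁻⁵ m/K
ΔT = 4.00×10⁻³ / 1.0190304×10⁻⁵ = 392.530 K, so T = 21.2 + 392.530 = 413.730 °C

T = 413.7 °C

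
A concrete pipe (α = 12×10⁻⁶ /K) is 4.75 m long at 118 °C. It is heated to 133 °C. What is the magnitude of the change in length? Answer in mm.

|ΔT| = |133 − 118| = 15 K
ΔL = αL₀ΔT = (12×10⁻⁶)(4.75)(15) = 8.55×10⁻⁴ m

ΔL = 0.855 mm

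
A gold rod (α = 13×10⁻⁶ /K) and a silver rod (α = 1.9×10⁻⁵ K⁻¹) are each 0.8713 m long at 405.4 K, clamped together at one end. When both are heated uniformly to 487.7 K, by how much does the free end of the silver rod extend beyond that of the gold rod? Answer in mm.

ΔT = 82.3 K
gold: ΔL = 13×10⁻⁶ × 0.8713 m × 82.3 = 9.3220×10⁻⁴ m = 0.93220 mm
silver: ΔL = 1.9×10⁻⁵ × 0.8713 m × 82.3 = 1.3625×10⁻³ m = 1.3625 mm
difference = 1.3625 − 0.93220 = 0.4303 mm

0.430 mm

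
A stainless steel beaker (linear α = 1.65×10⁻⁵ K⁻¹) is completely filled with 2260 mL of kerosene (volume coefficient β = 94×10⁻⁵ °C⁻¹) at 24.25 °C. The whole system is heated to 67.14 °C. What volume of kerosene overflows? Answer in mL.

86.3 mL

The beaker also expands: β_container ≈ 3α = 4.95×10⁻⁵ /K
Net overflow = V₀(β_liq − 3α_cont)ΔT
β − 3α = 9.40×10⁻⁴ − 4.95×10⁻⁵ = 8.905×10⁻⁴ /K; ΔT = 42.89 K
ΔV = 2260 × 8.905×10⁻⁴ × 42.89 = 86.3 mL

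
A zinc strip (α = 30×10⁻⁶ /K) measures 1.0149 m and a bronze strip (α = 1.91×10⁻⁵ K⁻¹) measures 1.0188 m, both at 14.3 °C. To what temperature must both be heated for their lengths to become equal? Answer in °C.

Equal length when α₁L₁ΔT − α₂L₂ΔT = L₂ − L₁ = 3.90×10⁻³ m
α₁L₁ = 3.0447×10⁻⁵, α₂L₂ = 1.945908×10⁻⁵ → Δ(αL) = 1.098792×10⁻⁵ m/K
ΔT = 3.90×10⁻³ / 1.098792×10⁻⁵ = 354.935 K, so T = 14.3 + 354.935 = 369.235 °C

T = 369.2 °C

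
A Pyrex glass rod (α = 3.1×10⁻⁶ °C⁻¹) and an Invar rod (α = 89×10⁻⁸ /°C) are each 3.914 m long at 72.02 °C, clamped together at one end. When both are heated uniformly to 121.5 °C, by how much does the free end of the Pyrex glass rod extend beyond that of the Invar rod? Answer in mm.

0.428 mm

ΔT = 49.48 K
Pyrex glass: ΔL = 3.1×10⁻⁶ × 3.914 m × 49.48 = 6.0036×10⁻⁴ m = 0.60036 mm
Invar: ΔL = 89×10⁻⁸ × 3.914 m × 49.48 = 1.7236×10⁻⁴ m = 0.17236 mm
difference = 0.60036 − 0.17236 = 0.42800 mm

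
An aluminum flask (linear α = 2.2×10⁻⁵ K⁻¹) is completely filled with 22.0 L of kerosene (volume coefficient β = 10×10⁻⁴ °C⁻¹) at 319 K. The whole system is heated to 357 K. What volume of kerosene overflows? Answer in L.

The flask also expands: β_container ≈ 3α = 6.6×10⁻⁵ /K
Net overflow = V₀(β_liq − 3α_cont)ΔT
β − 3α = 1.00×10⁻³ − 6.6×10⁻⁵ = 9.34×10⁻⁴ /K; ΔT = 38 K
ΔV = 22.0 × 9.34×10⁻⁴ × 38 = 0.781 L

0.781 L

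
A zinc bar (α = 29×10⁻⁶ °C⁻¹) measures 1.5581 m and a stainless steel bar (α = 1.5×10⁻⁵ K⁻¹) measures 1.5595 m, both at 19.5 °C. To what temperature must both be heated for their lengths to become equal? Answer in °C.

T = 83.74 °C

L₁(1 + α₁ΔT) = L₂(1 + α₂ΔT) ⇒ ΔT = (L₂ − L₁)/(α₁L₁ − α₂L₂)
L₂ − L₁ = 1.5595 − 1.5581 = 1.40×10⁻³ m
α₁L₁ − α₂L₂ = 29×10⁻⁶×1.5581 − 1.5×10⁻⁵×1.5595 = 2.17924×10⁻⁵ m/K
ΔT = 1.40×10⁻³ / 2.17924×10⁻⁵ = 64.2426 K
T = 19.5 + 64.2426 = 83.7426 °C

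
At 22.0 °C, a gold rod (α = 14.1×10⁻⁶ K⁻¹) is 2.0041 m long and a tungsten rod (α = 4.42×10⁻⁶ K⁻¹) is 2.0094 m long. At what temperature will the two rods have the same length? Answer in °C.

Equal length when α₁L₁ΔT − α₂L₂ΔT = L₂ − L₁ = 5.30×10⁻³ m
α₁L₁ = 2.825781×10⁻⁵, α₂L₂ = 8.881548×10⁻⁶ → Δ(αL) = 1.9376262×10⁻⁵ m/K
ΔT = 5.30×10⁻³ / 1.9376262×10⁻⁵ = 273.531 K, so T = 22.0 + 273.531 = 295.531 °C

T = 295.5 °C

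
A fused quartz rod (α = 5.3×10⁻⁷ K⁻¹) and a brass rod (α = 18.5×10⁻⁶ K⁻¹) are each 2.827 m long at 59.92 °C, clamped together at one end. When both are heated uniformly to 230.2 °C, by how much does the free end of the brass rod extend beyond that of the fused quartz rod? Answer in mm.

ΔT = 170.28 K
fused quartz: ΔL = 5.3×10⁻⁷ × 2.827 m × 170.28 = 2.5513×10⁻⁴ m = 0.25513 mm
brass: ΔL = 18.5×10⁻⁶ × 2.827 m × 170.28 = 8.9056×10⁻³ m = 8.9056 mm
difference = 8.9056 − 0.25513 = 8.65047 mm

8.65 mm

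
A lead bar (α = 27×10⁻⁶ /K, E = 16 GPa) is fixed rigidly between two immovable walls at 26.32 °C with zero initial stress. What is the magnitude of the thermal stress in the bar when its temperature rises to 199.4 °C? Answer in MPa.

Fully constrained: the free strain ε = αΔT is blocked, so σ = Eε = EαΔT.
|ΔT| = 173.08 K
σ = 16.0×10⁹ × 27×10⁻⁶ × 173.08 = 7.48×10⁷ Pa

σ = 74.8 MPa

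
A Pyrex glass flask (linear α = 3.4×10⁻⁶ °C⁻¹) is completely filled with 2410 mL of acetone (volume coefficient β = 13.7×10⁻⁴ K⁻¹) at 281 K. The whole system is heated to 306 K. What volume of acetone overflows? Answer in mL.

81.9 mL

The flask also expands: β_container ≈ 3α = 1.02×10⁻⁵ /K
Net overflow = V₀(β_liq − 3α_cont)ΔT
β − 3α = 1.37×10⁻³ − 1.02×10⁻⁵ = 1.3598×10⁻³ /K; ΔT = 25 K
ΔV = 2410 × 1.3598×10⁻³ × 25 = 81.9 mL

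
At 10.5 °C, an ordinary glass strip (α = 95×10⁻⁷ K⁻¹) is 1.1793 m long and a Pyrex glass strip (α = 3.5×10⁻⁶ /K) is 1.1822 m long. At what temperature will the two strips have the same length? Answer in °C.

Equal length when α₁L₁ΔT − α₂L₂ΔT = L₂ − L₁ = 2.90×10⁻³ m
α₁L₁ = 1.120335×10⁻⁵, α₂L₂ = 4.1377×10⁻⁶ → Δ(αL) = 7.06565×10⁻⁶ m/K
ΔT = 2.90×10⁻³ / 7.06565×10⁻⁶ = 410.436 K, so T = 10.5 + 410.436 = 420.936 °C

T = 420.9 °C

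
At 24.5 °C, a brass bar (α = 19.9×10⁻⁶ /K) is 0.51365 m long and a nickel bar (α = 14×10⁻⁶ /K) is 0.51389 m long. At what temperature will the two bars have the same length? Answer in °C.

Equal length when α₁L₁ΔT − α₂L₂ΔT = L₂ − L₁ = 2.40×10⁻⁴ m
α₁L₁ = 1.0221635×10⁻⁵, α₂L₂ = 7.19446×10⁻⁶ → Δ(αL) = 3.027175×10⁻⁶ m/K
ΔT = 2.40×10⁻⁴ / 3.027175×10⁻⁶ = 79.282 K, so T = 24.5 + 79.282 = 103.782 °C

T = 103.8 °C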